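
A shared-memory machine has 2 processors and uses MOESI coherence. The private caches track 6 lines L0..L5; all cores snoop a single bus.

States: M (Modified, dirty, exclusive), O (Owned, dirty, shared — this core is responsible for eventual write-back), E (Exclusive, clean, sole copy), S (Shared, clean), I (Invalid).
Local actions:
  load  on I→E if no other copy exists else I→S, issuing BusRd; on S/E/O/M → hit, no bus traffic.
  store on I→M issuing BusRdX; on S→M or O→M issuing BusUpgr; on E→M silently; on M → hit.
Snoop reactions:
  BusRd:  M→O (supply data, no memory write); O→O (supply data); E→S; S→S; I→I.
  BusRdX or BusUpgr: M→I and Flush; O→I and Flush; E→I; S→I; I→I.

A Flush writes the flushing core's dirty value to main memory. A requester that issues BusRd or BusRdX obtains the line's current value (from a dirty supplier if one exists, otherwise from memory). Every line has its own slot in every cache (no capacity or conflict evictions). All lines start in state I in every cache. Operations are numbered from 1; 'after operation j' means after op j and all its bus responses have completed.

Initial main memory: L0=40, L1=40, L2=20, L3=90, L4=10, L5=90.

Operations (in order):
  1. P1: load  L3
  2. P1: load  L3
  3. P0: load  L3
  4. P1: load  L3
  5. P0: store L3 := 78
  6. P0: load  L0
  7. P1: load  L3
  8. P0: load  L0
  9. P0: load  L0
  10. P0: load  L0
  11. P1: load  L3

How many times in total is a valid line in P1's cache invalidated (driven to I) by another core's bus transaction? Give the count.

  op1 P1: load  L3 → I/E on L3; bus BusRd; mem=90
  op2 P1: load  L3 → I/E on L3; bus (none); mem=90
  op3 P0: load  L3 → S/S on L3; bus BusRd; mem=90
  op4 P1: load  L3 → S/S on L3; bus (none); mem=90
  op5 P0: store L3 := 78 → M/I on L3; bus BusUpgr; mem=90
  op6 P0: load  L0 → E/I on L0; bus BusRd; mem=40
  op7 P1: load  L3 → O/S on L3; bus BusRd; mem=90
  op8 P0: load  L0 → E/I on L0; bus (none); mem=40
  op9 P0: load  L0 → E/I on L0; bus (none); mem=40
  op10 P0: load  L0 → E/I on L0; bus (none); mem=40
  op11 P1: load  L3 → O/S on L3; bus (none); mem=90

invalidations = 1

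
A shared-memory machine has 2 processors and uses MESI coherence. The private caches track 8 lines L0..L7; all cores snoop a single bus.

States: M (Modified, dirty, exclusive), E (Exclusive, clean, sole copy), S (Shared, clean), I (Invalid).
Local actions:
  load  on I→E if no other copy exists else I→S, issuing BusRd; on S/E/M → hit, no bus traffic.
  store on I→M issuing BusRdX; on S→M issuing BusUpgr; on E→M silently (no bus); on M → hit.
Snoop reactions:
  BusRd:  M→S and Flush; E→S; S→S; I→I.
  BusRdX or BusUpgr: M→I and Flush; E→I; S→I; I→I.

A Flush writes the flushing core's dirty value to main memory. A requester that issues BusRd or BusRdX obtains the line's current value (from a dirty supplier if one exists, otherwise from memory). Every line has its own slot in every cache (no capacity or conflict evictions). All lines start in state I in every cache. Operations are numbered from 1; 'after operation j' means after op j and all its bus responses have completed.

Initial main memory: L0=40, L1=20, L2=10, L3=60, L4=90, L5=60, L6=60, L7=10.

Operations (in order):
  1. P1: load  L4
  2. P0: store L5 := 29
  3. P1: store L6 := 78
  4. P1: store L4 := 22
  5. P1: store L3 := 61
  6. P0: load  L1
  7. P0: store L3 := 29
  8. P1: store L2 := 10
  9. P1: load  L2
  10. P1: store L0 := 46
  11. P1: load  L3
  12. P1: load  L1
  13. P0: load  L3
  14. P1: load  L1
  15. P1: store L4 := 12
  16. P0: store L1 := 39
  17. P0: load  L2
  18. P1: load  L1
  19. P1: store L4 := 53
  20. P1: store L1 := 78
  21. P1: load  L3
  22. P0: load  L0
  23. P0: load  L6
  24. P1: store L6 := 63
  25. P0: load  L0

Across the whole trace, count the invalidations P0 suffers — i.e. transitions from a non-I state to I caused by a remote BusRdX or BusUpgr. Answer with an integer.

invalidations = 2

1. P1: load  L4  bus=[BusRd]  L4: P0=I P1=E  mem[L4]=90
2. P0: store L5 := 29  bus=[BusRdX]  L5: P0=M P1=I  mem[L5]=60
3. P1: store L6 := 78  bus=[BusRdX]  L6: P0=I P1=M  mem[L6]=60
4. P1: store L4 := 22  bus=[-]  L4: P0=I P1=M  mem[L4]=90
5. P1: store L3 := 61  bus=[BusRdX]  L3: P0=I P1=M  mem[L3]=60
6. P0: load  L1  bus=[BusRd]  L1: P0=E P1=I  mem[L1]=20
7. P0: store L3 := 29  bus=[BusRdX,Flush]  L3: P0=M P1=I  mem[L3]=61
8. P1: store L2 := 10  bus=[BusRdX]  L2: P0=I P1=M  mem[L2]=10
9. P1: load  L2  bus=[-]  L2: P0=I P1=M  mem[L2]=10
10. P1: store L0 := 46  bus=[BusRdX]  L0: P0=I P1=M  mem[L0]=40
11. P1: load  L3  bus=[BusRd,Flush]  L3: P0=S P1=S  mem[L3]=29
12. P1: load  L1  bus=[BusRd]  L1: P0=S P1=S  mem[L1]=20
13. P0: load  L3  bus=[-]  L3: P0=S P1=S  mem[L3]=29
14. P1: load  L1  bus=[-]  L1: P0=S P1=S  mem[L1]=20
15. P1: store L4 := 12  bus=[-]  L4: P0=I P1=M  mem[L4]=90
16. P0: store L1 := 39  bus=[BusUpgr]  L1: P0=M P1=I  mem[L1]=20
17. P0: load  L2  bus=[BusRd,Flush]  L2: P0=S P1=S  mem[L2]=10
18. P1: load  L1  bus=[BusRd,Flush]  L1: P0=S P1=S  mem[L1]=39
19. P1: store L4 := 53  bus=[-]  L4: P0=I P1=M  mem[L4]=90
20. P1: store L1 := 78  bus=[BusUpgr]  L1: P0=I P1=M  mem[L1]=39
21. P1: load  L3  bus=[-]  L3: P0=S P1=S  mem[L3]=29
22. P0: load  L0  bus=[BusRd,Flush]  L0: P0=S P1=S  mem[L0]=46
23. P0: load  L6  bus=[BusRd,Flush]  L6: P0=S P1=S  mem[L6]=78
24. P1: store L6 := 63  bus=[BusUpgr]  L6: P0=I P1=M  mem[L6]=78
25. P0: load  L0  bus=[-]  L0: P0=S P1=S  mem[L0]=46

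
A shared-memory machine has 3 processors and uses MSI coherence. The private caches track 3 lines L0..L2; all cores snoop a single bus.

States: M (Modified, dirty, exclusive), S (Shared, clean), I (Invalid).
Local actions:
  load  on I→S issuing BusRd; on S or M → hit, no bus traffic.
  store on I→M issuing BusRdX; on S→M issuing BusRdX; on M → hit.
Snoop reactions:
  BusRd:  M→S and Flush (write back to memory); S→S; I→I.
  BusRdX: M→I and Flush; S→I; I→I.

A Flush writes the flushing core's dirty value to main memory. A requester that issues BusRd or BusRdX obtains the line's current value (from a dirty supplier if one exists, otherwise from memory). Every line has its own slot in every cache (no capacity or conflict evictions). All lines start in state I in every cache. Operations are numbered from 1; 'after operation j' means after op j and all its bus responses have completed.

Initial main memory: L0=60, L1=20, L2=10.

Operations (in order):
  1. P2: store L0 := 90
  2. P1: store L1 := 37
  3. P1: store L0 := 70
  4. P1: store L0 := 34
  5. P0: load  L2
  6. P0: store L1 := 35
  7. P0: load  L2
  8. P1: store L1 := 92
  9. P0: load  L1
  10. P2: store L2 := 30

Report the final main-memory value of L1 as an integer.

memory[L1] = 92

[1] P2: store L0 := 90 | P0:I, P1:I, P2:M(90) | bus: BusRdX
[2] P1: store L1 := 37 | P0:I, P1:M(37), P2:I | bus: BusRdX
[3] P1: store L0 := 70 | P0:I, P1:M(70), P2:I | bus: BusRdX,Flush
[4] P1: store L0 := 34 | P0:I, P1:M(34), P2:I | bus: none
[5] P0: load  L2 | P0:S(10), P1:I, P2:I | bus: BusRd
[6] P0: store L1 := 35 | P0:M(35), P1:I, P2:I | bus: BusRdX,Flush
[7] P0: load  L2 | P0:S(10), P1:I, P2:I | bus: none
[8] P1: store L1 := 92 | P0:I, P1:M(92), P2:I | bus: BusRdX,Flush
[9] P0: load  L1 | P0:S(92), P1:S(92), P2:I | bus: BusRd,Flush
[10] P2: store L2 := 30 | P0:I, P1:I, P2:M(30) | bus: BusRdX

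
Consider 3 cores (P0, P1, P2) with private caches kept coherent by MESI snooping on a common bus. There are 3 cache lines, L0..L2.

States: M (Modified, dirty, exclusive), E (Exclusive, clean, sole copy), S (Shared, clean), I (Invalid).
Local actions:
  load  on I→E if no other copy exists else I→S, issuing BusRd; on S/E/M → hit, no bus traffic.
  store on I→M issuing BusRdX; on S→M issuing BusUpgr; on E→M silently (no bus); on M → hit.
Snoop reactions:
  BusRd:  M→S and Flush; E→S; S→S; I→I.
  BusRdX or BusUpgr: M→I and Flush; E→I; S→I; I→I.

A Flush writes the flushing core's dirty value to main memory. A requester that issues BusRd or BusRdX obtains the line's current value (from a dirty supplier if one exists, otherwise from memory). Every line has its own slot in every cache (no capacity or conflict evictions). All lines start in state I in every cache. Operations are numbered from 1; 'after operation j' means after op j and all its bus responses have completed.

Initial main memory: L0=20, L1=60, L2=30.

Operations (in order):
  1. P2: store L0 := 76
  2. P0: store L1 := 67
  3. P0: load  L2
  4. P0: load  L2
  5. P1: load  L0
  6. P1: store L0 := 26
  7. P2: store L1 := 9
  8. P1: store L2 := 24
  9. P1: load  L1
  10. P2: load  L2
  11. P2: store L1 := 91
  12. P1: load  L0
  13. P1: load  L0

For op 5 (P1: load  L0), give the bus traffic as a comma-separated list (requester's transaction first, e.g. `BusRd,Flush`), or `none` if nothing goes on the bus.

  op1 P2: store L0 := 76 → I/I/M on L0; bus BusRdX; mem=20
  op2 P0: store L1 := 67 → M/I/I on L1; bus BusRdX; mem=60
  op3 P0: load  L2 → E/I/I on L2; bus BusRd; mem=30
  op4 P0: load  L2 → E/I/I on L2; bus (none); mem=30
  op5 P1: load  L0 → I/S/S on L0; bus BusRd Flush; mem=76
  op6 P1: store L0 := 26 → I/M/I on L0; bus BusUpgr; mem=76
  op7 P2: store L1 := 9 → I/I/M on L1; bus BusRdX Flush; mem=67
  op8 P1: store L2 := 24 → I/M/I on L2; bus BusRdX; mem=30
  op9 P1: load  L1 → I/S/S on L1; bus BusRd Flush; mem=9
  op10 P2: load  L2 → I/S/S on L2; bus BusRd Flush; mem=24
  op11 P2: store L1 := 91 → I/I/M on L1; bus BusUpgr; mem=9
  op12 P1: load  L0 → I/M/I on L0; bus (none); mem=76
  op13 P1: load  L0 → I/M/I on L0; bus (none); mem=76

bus = BusRd,Flush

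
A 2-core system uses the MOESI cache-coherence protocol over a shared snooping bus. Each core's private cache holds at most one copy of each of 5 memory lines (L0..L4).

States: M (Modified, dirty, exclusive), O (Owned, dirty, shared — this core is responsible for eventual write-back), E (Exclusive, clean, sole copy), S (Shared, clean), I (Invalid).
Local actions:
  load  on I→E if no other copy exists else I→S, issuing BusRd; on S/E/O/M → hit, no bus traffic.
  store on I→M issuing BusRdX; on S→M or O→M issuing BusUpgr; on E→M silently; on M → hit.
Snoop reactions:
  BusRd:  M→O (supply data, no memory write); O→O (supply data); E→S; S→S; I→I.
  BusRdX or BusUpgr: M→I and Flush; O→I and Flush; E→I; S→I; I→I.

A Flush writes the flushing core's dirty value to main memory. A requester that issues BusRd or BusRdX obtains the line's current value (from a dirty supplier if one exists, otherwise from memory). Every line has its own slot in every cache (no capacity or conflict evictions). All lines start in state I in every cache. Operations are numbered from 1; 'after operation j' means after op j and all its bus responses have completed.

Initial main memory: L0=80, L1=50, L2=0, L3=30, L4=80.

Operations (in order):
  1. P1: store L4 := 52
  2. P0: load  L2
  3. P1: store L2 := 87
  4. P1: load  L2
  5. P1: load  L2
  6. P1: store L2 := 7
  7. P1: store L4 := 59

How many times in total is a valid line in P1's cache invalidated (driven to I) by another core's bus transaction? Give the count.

invalidations = 0

  op1 P1: store L4 := 52 → I/M on L4; bus BusRdX; mem=80
  op2 P0: load  L2 → E/I on L2; bus BusRd; mem=0
  op3 P1: store L2 := 87 → I/M on L2; bus BusRdX; mem=0
  op4 P1: load  L2 → I/M on L2; bus (none); mem=0
  op5 P1: load  L2 → I/M on L2; bus (none); mem=0
  op6 P1: store L2 := 7 → I/M on L2; bus (none); mem=0
  op7 P1: store L4 := 59 → I/M on L4; bus (none); mem=80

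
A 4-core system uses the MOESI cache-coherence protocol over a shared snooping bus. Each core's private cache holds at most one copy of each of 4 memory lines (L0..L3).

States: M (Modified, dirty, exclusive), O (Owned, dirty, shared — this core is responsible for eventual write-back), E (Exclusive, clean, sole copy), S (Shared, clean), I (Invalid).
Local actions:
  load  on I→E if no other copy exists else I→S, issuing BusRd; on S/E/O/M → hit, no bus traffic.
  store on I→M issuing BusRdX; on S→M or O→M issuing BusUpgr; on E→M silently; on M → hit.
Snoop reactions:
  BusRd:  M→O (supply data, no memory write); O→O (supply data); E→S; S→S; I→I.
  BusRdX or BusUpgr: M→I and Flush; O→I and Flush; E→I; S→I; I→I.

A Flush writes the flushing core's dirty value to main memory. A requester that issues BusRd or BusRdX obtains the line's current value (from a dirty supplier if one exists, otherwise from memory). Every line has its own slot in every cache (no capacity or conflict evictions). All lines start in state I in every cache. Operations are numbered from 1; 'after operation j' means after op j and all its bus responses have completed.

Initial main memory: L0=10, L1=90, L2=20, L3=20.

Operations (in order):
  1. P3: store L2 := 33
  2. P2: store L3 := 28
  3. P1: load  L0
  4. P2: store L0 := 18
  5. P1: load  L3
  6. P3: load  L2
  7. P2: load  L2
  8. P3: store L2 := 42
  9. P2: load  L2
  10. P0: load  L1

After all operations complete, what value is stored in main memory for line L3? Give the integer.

memory[L3] = 20

[1] P3: store L2 := 33 | P0:I, P1:I, P2:I, P3:M(33) | bus: BusRdX
[2] P2: store L3 := 28 | P0:I, P1:I, P2:M(28), P3:I | bus: BusRdX
[3] P1: load  L0 | P0:I, P1:E(10), P2:I, P3:I | bus: BusRd
[4] P2: store L0 := 18 | P0:I, P1:I, P2:M(18), P3:I | bus: BusRdX
[5] P1: load  L3 | P0:I, P1:S(28), P2:O(28), P3:I | bus: BusRd
[6] P3: load  L2 | P0:I, P1:I, P2:I, P3:M(33) | bus: none
[7] P2: load  L2 | P0:I, P1:I, P2:S(33), P3:O(33) | bus: BusRd
[8] P3: store L2 := 42 | P0:I, P1:I, P2:I, P3:M(42) | bus: BusUpgr
[9] P2: load  L2 | P0:I, P1:I, P2:S(42), P3:O(42) | bus: BusRd
[10] P0: load  L1 | P0:E(90), P1:I, P2:I, P3:I | bus: BusRd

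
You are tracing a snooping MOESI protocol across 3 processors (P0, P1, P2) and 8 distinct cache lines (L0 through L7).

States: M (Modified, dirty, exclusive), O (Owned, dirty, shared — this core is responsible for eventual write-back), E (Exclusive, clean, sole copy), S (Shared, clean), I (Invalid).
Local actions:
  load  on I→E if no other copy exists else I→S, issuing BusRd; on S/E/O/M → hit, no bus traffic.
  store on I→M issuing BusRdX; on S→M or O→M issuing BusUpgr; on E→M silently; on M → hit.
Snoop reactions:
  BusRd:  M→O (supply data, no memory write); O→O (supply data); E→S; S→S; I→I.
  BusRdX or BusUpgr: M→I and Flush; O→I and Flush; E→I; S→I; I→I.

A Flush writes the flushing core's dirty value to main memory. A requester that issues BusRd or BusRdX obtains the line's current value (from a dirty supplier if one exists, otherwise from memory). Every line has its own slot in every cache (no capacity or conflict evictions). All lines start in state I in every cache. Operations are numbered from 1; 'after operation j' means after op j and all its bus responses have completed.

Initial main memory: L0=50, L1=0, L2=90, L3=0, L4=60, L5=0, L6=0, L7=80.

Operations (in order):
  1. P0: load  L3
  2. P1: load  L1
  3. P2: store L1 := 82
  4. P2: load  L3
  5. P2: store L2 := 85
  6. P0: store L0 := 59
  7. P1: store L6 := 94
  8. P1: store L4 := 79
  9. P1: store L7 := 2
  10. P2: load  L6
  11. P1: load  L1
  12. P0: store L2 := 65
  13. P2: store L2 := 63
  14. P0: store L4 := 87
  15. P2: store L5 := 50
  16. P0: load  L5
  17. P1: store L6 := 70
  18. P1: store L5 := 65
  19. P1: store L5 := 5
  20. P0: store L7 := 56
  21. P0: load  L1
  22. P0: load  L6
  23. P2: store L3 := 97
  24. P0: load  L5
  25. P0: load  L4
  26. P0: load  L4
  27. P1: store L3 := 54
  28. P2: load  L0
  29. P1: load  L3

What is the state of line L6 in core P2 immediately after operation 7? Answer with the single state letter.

step 1: P0: load  L3  ⟶  EII  (L3)  txn=BusRd  M[L3]=0
step 2: P1: load  L1  ⟶  IEI  (L1)  txn=BusRd  M[L1]=0
step 3: P2: store L1 := 82  ⟶  IIM  (L1)  txn=BusRdX  M[L1]=0
step 4: P2: load  L3  ⟶  SIS  (L3)  txn=BusRd  M[L3]=0
step 5: P2: store L2 := 85  ⟶  IIM  (L2)  txn=BusRdX  M[L2]=90
step 6: P0: store L0 := 59  ⟶  MII  (L0)  txn=BusRdX  M[L0]=50
step 7: P1: store L6 := 94  ⟶  IMI  (L6)  txn=BusRdX  M[L6]=0
step 8: P1: store L4 := 79  ⟶  IMI  (L4)  txn=BusRdX  M[L4]=60
step 9: P1: store L7 := 2  ⟶  IMI  (L7)  txn=BusRdX  M[L7]=80
step 10: P2: load  L6  ⟶  IOS  (L6)  txn=BusRd  M[L6]=0
step 11: P1: load  L1  ⟶  ISO  (L1)  txn=BusRd  M[L1]=0
step 12: P0: store L2 := 65  ⟶  MII  (L2)  txn=BusRdX+Flush  M[L2]=85
step 13: P2: store L2 := 63  ⟶  IIM  (L2)  txn=BusRdX+Flush  M[L2]=65
step 14: P0: store L4 := 87  ⟶  MII  (L4)  txn=BusRdX+Flush  M[L4]=79
step 15: P2: store L5 := 50  ⟶  IIM  (L5)  txn=BusRdX  M[L5]=0
step 16: P0: load  L5  ⟶  SIO  (L5)  txn=BusRd  M[L5]=0
step 17: P1: store L6 := 70  ⟶  IMI  (L6)  txn=BusUpgr  M[L6]=0
step 18: P1: store L5 := 65  ⟶  IMI  (L5)  txn=BusRdX+Flush  M[L5]=50
step 19: P1: store L5 := 5  ⟶  IMI  (L5)  txn=∅  M[L5]=50
step 20: P0: store L7 := 56  ⟶  MII  (L7)  txn=BusRdX+Flush  M[L7]=2
step 21: P0: load  L1  ⟶  SSO  (L1)  txn=BusRd  M[L1]=0
step 22: P0: load  L6  ⟶  SOI  (L6)  txn=BusRd  M[L6]=0
step 23: P2: store L3 := 97  ⟶  IIM  (L3)  txn=BusUpgr  M[L3]=0
step 24: P0: load  L5  ⟶  SOI  (L5)  txn=BusRd  M[L5]=50
step 25: P0: load  L4  ⟶  MII  (L4)  txn=∅  M[L4]=79
step 26: P0: load  L4  ⟶  MII  (L4)  txn=∅  M[L4]=79
step 27: P1: store L3 := 54  ⟶  IMI  (L3)  txn=BusRdX+Flush  M[L3]=97
step 28: P2: load  L0  ⟶  OIS  (L0)  txn=BusRd  M[L0]=50
step 29: P1: load  L3  ⟶  IMI  (L3)  txn=∅  M[L3]=97

state = I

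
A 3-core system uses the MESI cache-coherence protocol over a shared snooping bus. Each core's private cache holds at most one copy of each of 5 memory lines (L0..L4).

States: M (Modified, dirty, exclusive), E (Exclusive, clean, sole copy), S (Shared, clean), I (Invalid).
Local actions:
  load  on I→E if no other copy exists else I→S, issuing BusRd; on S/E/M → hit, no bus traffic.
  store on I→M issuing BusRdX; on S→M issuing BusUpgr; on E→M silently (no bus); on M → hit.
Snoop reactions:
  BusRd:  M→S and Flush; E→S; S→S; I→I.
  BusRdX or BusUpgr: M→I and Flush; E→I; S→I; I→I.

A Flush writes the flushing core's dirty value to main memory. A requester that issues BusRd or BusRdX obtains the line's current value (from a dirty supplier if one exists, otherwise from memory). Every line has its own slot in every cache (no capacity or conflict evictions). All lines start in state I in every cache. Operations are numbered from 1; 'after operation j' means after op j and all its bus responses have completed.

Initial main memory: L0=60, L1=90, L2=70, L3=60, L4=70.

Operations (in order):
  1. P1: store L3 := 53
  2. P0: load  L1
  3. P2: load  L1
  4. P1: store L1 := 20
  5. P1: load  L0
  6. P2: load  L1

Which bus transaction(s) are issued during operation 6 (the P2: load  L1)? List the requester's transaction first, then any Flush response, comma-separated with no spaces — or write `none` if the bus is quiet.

1. P1: store L3 := 53  bus=[BusRdX]  L3: P0=I P1=M P2=I  mem[L3]=60
2. P0: load  L1  bus=[BusRd]  L1: P0=E P1=I P2=I  mem[L1]=90
3. P2: load  L1  bus=[BusRd]  L1: P0=S P1=I P2=S  mem[L1]=90
4. P1: store L1 := 20  bus=[BusRdX]  L1: P0=I P1=M P2=I  mem[L1]=90
5. P1: load  L0  bus=[BusRd]  L0: P0=I P1=E P2=I  mem[L0]=60
6. P2: load  L1  bus=[BusRd,Flush]  L1: P0=I P1=S P2=S  mem[L1]=20

bus = BusRd,Flush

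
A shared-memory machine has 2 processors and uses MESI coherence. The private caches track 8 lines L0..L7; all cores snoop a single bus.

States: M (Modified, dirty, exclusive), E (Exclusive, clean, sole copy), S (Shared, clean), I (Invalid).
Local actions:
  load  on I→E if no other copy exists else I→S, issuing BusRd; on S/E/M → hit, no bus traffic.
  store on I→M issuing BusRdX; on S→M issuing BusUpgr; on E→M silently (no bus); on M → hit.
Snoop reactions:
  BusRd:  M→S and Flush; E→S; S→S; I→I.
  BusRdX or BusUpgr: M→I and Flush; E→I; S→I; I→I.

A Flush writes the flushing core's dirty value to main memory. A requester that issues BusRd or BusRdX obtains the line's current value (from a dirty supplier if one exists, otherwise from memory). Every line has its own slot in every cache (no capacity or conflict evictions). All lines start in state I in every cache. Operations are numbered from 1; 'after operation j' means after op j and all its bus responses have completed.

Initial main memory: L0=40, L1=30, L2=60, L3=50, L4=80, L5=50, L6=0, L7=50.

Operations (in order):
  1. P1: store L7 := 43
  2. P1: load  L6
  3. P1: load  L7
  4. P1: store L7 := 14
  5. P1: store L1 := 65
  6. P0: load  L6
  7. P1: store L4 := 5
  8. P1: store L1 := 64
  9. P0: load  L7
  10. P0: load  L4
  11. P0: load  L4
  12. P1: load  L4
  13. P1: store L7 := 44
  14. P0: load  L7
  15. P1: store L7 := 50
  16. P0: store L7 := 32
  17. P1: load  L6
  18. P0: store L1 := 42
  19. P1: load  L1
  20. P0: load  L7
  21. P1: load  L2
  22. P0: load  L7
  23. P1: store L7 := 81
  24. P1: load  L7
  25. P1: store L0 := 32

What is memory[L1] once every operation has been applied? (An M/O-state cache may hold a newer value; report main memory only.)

[1] P1: store L7 := 43 | P0:I, P1:M(43) | bus: BusRdX
[2] P1: load  L6 | P0:I, P1:E(0) | bus: BusRd
[3] P1: load  L7 | P0:I, P1:M(43) | bus: none
[4] P1: store L7 := 14 | P0:I, P1:M(14) | bus: none
[5] P1: store L1 := 65 | P0:I, P1:M(65) | bus: BusRdX
[6] P0: load  L6 | P0:S(0), P1:S(0) | bus: BusRd
[7] P1: store L4 := 5 | P0:I, P1:M(5) | bus: BusRdX
[8] P1: store L1 := 64 | P0:I, P1:M(64) | bus: none
[9] P0: load  L7 | P0:S(14), P1:S(14) | bus: BusRd,Flush
[10] P0: load  L4 | P0:S(5), P1:S(5) | bus: BusRd,Flush
[11] P0: load  L4 | P0:S(5), P1:S(5) | bus: none
[12] P1: load  L4 | P0:S(5), P1:S(5) | bus: none
[13] P1: store L7 := 44 | P0:I, P1:M(44) | bus: BusUpgr
[14] P0: load  L7 | P0:S(44), P1:S(44) | bus: BusRd,Flush
[15] P1: store L7 := 50 | P0:I, P1:M(50) | bus: BusUpgr
[16] P0: store L7 := 32 | P0:M(32), P1:I | bus: BusRdX,Flush
[17] P1: load  L6 | P0:S(0), P1:S(0) | bus: none
[18] P0: store L1 := 42 | P0:M(42), P1:I | bus: BusRdX,Flush
[19] P1: load  L1 | P0:S(42), P1:S(42) | bus: BusRd,Flush
[20] P0: load  L7 | P0:M(32), P1:I | bus: none
[21] P1: load  L2 | P0:I, P1:E(60) | bus: BusRd
[22] P0: load  L7 | P0:M(32), P1:I | bus: none
[23] P1: store L7 := 81 | P0:I, P1:M(81) | bus: BusRdX,Flush
[24] P1: load  L7 | P0:I, P1:M(81) | bus: none
[25] P1: store L0 := 32 | P0:I, P1:M(32) | bus: BusRdX

memory[L1] = 42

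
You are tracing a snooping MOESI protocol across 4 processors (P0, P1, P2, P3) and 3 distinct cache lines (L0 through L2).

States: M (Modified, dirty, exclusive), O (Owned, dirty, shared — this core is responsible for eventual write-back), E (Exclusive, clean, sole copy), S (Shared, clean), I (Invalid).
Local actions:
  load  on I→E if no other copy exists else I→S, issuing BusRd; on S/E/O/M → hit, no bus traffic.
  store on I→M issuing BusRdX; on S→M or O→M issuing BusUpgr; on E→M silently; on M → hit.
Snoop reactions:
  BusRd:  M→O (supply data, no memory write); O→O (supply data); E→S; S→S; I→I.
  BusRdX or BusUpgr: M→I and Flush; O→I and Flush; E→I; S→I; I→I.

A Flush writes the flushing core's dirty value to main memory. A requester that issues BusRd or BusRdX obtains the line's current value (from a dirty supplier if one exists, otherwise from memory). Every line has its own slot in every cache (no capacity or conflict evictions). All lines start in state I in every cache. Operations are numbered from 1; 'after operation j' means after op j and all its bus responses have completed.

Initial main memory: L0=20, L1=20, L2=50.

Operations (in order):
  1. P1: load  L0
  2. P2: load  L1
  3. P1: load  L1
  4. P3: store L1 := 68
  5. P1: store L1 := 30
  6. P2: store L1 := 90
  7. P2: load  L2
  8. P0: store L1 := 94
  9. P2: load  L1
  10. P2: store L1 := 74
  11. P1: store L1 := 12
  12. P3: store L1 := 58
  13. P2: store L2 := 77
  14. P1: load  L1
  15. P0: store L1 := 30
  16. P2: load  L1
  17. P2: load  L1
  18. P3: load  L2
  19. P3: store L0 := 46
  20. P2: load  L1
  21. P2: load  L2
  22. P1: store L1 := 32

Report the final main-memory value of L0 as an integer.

memory[L0] = 20

[1] P1: load  L0 | P0:I, P1:E(20), P2:I, P3:I | bus: BusRd
[2] P2: load  L1 | P0:I, P1:I, P2:E(20), P3:I | bus: BusRd
[3] P1: load  L1 | P0:I, P1:S(20), P2:S(20), P3:I | bus: BusRd
[4] P3: store L1 := 68 | P0:I, P1:I, P2:I, P3:M(68) | bus: BusRdX
[5] P1: store L1 := 30 | P0:I, P1:M(30), P2:I, P3:I | bus: BusRdX,Flush
[6] P2: store L1 := 90 | P0:I, P1:I, P2:M(90), P3:I | bus: BusRdX,Flush
[7] P2: load  L2 | P0:I, P1:I, P2:E(50), P3:I | bus: BusRd
[8] P0: store L1 := 94 | P0:M(94), P1:I, P2:I, P3:I | bus: BusRdX,Flush
[9] P2: load  L1 | P0:O(94), P1:I, P2:S(94), P3:I | bus: BusRd
[10] P2: store L1 := 74 | P0:I, P1:I, P2:M(74), P3:I | bus: BusUpgr,Flush
[11] P1: store L1 := 12 | P0:I, P1:M(12), P2:I, P3:I | bus: BusRdX,Flush
[12] P3: store L1 := 58 | P0:I, P1:I, P2:I, P3:M(58) | bus: BusRdX,Flush
[13] P2: store L2 := 77 | P0:I, P1:I, P2:M(77), P3:I | bus: none
[14] P1: load  L1 | P0:I, P1:S(58), P2:I, P3:O(58) | bus: BusRd
[15] P0: store L1 := 30 | P0:M(30), P1:I, P2:I, P3:I | bus: BusRdX,Flush
[16] P2: load  L1 | P0:O(30), P1:I, P2:S(30), P3:I | bus: BusRd
[17] P2: load  L1 | P0:O(30), P1:I, P2:S(30), P3:I | bus: none
[18] P3: load  L2 | P0:I, P1:I, P2:O(77), P3:S(77) | bus: BusRd
[19] P3: store L0 := 46 | P0:I, P1:I, P2:I, P3:M(46) | bus: BusRdX
[20] P2: load  L1 | P0:O(30), P1:I, P2:S(30), P3:I | bus: none
[21] P2: load  L2 | P0:I, P1:I, P2:O(77), P3:S(77) | bus: none
[22] P1: store L1 := 32 | P0:I, P1:M(32), P2:I, P3:I | bus: BusRdX,Flush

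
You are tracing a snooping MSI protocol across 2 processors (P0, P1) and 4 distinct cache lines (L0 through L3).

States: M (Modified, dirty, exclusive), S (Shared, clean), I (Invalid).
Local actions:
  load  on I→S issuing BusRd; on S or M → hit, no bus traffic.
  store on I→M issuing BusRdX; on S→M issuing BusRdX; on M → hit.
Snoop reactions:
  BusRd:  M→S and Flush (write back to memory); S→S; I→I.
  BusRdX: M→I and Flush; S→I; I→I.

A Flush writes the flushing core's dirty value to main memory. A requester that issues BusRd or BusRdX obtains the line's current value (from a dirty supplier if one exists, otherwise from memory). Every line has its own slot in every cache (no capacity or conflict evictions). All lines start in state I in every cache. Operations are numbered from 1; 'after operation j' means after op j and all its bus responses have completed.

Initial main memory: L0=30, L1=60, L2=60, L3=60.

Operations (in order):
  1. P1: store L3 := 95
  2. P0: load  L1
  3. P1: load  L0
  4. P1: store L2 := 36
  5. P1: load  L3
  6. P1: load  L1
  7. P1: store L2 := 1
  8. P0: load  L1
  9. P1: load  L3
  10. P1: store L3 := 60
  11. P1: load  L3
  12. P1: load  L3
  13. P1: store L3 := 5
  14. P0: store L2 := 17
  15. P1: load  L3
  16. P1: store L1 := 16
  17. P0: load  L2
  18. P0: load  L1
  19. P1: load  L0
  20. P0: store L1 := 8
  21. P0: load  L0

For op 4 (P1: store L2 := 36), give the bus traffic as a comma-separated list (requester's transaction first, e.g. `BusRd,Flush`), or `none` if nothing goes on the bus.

[1] P1: store L3 := 95 | P0:I, P1:M(95) | bus: BusRdX
[2] P0: load  L1 | P0:S(60), P1:I | bus: BusRd
[3] P1: load  L0 | P0:I, P1:S(30) | bus: BusRd
[4] P1: store L2 := 36 | P0:I, P1:M(36) | bus: BusRdX
[5] P1: load  L3 | P0:I, P1:M(95) | bus: none
[6] P1: load  L1 | P0:S(60), P1:S(60) | bus: BusRd
[7] P1: store L2 := 1 | P0:I, P1:M(1) | bus: none
[8] P0: load  L1 | P0:S(60), P1:S(60) | bus: none
[9] P1: load  L3 | P0:I, P1:M(95) | bus: none
[10] P1: store L3 := 60 | P0:I, P1:M(60) | bus: none
[11] P1: load  L3 | P0:I, P1:M(60) | bus: none
[12] P1: load  L3 | P0:I, P1:M(60) | bus: none
[13] P1: store L3 := 5 | P0:I, P1:M(5) | bus: none
[14] P0: store L2 := 17 | P0:M(17), P1:I | bus: BusRdX,Flush
[15] P1: load  L3 | P0:I, P1:M(5) | bus: none
[16] P1: store L1 := 16 | P0:I, P1:M(16) | bus: BusRdX
[17] P0: load  L2 | P0:M(17), P1:I | bus: none
[18] P0: load  L1 | P0:S(16), P1:S(16) | bus: BusRd,Flush
[19] P1: load  L0 | P0:I, P1:S(30) | bus: none
[20] P0: store L1 := 8 | P0:M(8), P1:I | bus: BusRdX
[21] P0: load  L0 | P0:S(30), P1:S(30) | bus: BusRd

bus = BusRdX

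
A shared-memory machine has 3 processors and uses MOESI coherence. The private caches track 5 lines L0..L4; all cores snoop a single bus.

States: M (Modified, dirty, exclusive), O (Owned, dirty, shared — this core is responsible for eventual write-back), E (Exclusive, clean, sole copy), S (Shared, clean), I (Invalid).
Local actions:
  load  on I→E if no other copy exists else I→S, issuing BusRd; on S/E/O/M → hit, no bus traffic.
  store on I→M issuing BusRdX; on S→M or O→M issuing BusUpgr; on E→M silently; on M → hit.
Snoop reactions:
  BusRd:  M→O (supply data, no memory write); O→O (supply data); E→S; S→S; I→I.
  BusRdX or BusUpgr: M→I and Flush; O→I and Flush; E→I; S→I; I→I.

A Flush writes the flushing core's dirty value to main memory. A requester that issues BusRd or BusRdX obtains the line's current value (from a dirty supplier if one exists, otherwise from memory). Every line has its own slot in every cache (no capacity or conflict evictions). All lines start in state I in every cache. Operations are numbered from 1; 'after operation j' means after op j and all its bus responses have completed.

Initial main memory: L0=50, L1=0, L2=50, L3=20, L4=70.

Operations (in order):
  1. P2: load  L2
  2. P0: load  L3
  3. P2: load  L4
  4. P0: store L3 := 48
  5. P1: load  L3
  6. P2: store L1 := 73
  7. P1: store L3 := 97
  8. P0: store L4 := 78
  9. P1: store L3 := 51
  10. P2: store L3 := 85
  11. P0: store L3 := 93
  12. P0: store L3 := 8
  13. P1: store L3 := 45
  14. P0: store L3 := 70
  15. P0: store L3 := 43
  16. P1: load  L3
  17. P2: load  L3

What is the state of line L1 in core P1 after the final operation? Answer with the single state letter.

state = I

1. P2: load  L2  bus=[BusRd]  L2: P0=I P1=I P2=E  mem[L2]=50
2. P0: load  L3  bus=[BusRd]  L3: P0=E P1=I P2=I  mem[L3]=20
3. P2: load  L4  bus=[BusRd]  L4: P0=I P1=I P2=E  mem[L4]=70
4. P0: store L3 := 48  bus=[-]  L3: P0=M P1=I P2=I  mem[L3]=20
5. P1: load  L3  bus=[BusRd]  L3: P0=O P1=S P2=I  mem[L3]=20
6. P2: store L1 := 73  bus=[BusRdX]  L1: P0=I P1=I P2=M  mem[L1]=0
7. P1: store L3 := 97  bus=[BusUpgr,Flush]  L3: P0=I P1=M P2=I  mem[L3]=48
8. P0: store L4 := 78  bus=[BusRdX]  L4: P0=M P1=I P2=I  mem[L4]=70
9. P1: store L3 := 51  bus=[-]  L3: P0=I P1=M P2=I  mem[L3]=48
10. P2: store L3 := 85  bus=[BusRdX,Flush]  L3: P0=I P1=I P2=M  mem[L3]=51
11. P0: store L3 := 93  bus=[BusRdX,Flush]  L3: P0=M P1=I P2=I  mem[L3]=85
12. P0: store L3 := 8  bus=[-]  L3: P0=M P1=I P2=I  mem[L3]=85
13. P1: store L3 := 45  bus=[BusRdX,Flush]  L3: P0=I P1=M P2=I  mem[L3]=8
14. P0: store L3 := 70  bus=[BusRdX,Flush]  L3: P0=M P1=I P2=I  mem[L3]=45
15. P0: store L3 := 43  bus=[-]  L3: P0=M P1=I P2=I  mem[L3]=45
16. P1: load  L3  bus=[BusRd]  L3: P0=O P1=S P2=I  mem[L3]=45
17. P2: load  L3  bus=[BusRd]  L3: P0=O P1=S P2=S  mem[L3]=45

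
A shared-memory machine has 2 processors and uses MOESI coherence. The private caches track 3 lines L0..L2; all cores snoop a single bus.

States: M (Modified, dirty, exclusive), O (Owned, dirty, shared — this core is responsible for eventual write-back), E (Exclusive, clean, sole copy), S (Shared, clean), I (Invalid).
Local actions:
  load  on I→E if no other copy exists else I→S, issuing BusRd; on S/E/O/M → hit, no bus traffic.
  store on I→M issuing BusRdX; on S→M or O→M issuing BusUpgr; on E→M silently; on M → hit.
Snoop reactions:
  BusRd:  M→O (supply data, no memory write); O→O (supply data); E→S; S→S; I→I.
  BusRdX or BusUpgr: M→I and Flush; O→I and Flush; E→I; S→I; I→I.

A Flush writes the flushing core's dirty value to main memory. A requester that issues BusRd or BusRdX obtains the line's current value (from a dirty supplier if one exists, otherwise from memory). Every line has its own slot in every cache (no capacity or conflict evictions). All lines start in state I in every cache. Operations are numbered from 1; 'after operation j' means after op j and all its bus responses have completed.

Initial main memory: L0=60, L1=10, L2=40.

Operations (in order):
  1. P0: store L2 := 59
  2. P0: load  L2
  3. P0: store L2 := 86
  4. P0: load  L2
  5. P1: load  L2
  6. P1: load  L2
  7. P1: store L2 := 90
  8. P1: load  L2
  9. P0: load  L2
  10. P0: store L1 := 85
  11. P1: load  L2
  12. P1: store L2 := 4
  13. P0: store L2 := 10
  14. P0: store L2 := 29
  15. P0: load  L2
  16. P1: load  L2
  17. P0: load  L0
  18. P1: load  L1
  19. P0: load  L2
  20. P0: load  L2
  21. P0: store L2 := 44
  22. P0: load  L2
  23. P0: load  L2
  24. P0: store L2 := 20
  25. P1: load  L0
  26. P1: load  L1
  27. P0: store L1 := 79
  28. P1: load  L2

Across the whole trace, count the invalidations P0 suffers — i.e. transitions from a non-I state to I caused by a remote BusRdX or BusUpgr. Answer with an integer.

invalidations = 2

1. P0: store L2 := 59  bus=[BusRdX]  L2: P0=M P1=I  mem[L2]=40
2. P0: load  L2  bus=[-]  L2: P0=M P1=I  mem[L2]=40
3. P0: store L2 := 86  bus=[-]  L2: P0=M P1=I  mem[L2]=40
4. P0: load  L2  bus=[-]  L2: P0=M P1=I  mem[L2]=40
5. P1: load  L2  bus=[BusRd]  L2: P0=O P1=S  mem[L2]=40
6. P1: load  L2  bus=[-]  L2: P0=O P1=S  mem[L2]=40
7. P1: store L2 := 90  bus=[BusUpgr,Flush]  L2: P0=I P1=M  mem[L2]=86
8. P1: load  L2  bus=[-]  L2: P0=I P1=M  mem[L2]=86
9. P0: load  L2  bus=[BusRd]  L2: P0=S P1=O  mem[L2]=86
10. P0: store L1 := 85  bus=[BusRdX]  L1: P0=M P1=I  mem[L1]=10
11. P1: load  L2  bus=[-]  L2: P0=S P1=O  mem[L2]=86
12. P1: store L2 := 4  bus=[BusUpgr]  L2: P0=I P1=M  mem[L2]=86
13. P0: store L2 := 10  bus=[BusRdX,Flush]  L2: P0=M P1=I  mem[L2]=4
14. P0: store L2 := 29  bus=[-]  L2: P0=M P1=I  mem[L2]=4
15. P0: load  L2  bus=[-]  L2: P0=M P1=I  mem[L2]=4
16. P1: load  L2  bus=[BusRd]  L2: P0=O P1=S  mem[L2]=4
17. P0: load  L0  bus=[BusRd]  L0: P0=E P1=I  mem[L0]=60
18. P1: load  L1  bus=[BusRd]  L1: P0=O P1=S  mem[L1]=10
19. P0: load  L2  bus=[-]  L2: P0=O P1=S  mem[L2]=4
20. P0: load  L2  bus=[-]  L2: P0=O P1=S  mem[L2]=4
21. P0: store L2 := 44  bus=[BusUpgr]  L2: P0=M P1=I  mem[L2]=4
22. P0: load  L2  bus=[-]  L2: P0=M P1=I  mem[L2]=4
23. P0: load  L2  bus=[-]  L2: P0=M P1=I  mem[L2]=4
24. P0: store L2 := 20  bus=[-]  L2: P0=M P1=I  mem[L2]=4
25. P1: load  L0  bus=[BusRd]  L0: P0=S P1=S  mem[L0]=60
26. P1: load  L1  bus=[-]  L1: P0=O P1=S  mem[L1]=10
27. P0: store L1 := 79  bus=[BusUpgr]  L1: P0=M P1=I  mem[L1]=10
28. P1: load  L2  bus=[BusRd]  L2: P0=O P1=S  mem[L2]=4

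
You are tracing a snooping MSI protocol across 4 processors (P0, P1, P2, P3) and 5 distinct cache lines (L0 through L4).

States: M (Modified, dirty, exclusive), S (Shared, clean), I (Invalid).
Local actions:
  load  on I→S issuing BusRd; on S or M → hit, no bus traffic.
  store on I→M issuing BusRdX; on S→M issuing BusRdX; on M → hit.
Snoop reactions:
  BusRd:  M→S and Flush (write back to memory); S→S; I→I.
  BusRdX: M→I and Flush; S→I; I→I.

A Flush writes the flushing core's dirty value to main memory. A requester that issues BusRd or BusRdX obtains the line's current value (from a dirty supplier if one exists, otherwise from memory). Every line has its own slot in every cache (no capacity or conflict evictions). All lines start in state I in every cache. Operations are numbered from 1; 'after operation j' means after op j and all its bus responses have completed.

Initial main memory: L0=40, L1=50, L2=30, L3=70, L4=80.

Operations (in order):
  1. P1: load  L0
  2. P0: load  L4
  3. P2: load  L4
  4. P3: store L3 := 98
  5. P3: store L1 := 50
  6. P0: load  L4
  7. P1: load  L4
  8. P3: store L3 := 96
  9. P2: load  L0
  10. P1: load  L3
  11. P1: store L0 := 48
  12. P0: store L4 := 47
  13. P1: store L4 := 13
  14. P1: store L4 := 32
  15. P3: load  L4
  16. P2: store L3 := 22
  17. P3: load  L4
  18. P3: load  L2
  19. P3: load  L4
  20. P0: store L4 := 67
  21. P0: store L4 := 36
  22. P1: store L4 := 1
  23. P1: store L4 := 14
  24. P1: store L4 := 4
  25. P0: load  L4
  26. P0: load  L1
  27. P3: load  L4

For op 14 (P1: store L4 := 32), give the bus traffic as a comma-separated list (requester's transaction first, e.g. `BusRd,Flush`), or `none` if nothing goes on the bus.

bus = none

step 1: P1: load  L0  ⟶  ISII  (L0)  txn=BusRd  M[L0]=40
step 2: P0: load  L4  ⟶  SIII  (L4)  txn=BusRd  M[L4]=80
step 3: P2: load  L4  ⟶  SISI  (L4)  txn=BusRd  M[L4]=80
step 4: P3: store L3 := 98  ⟶  IIIM  (L3)  txn=BusRdX  M[L3]=70
step 5: P3: store L1 := 50  ⟶  IIIM  (L1)  txn=BusRdX  M[L1]=50
step 6: P0: load  L4  ⟶  SISI  (L4)  txn=∅  M[L4]=80
step 7: P1: load  L4  ⟶  SSSI  (L4)  txn=BusRd  M[L4]=80
step 8: P3: store L3 := 96  ⟶  IIIM  (L3)  txn=∅  M[L3]=70
step 9: P2: load  L0  ⟶  ISSI  (L0)  txn=BusRd  M[L0]=40
step 10: P1: load  L3  ⟶  ISIS  (L3)  txn=BusRd+Flush  M[L3]=96
step 11: P1: store L0 := 48  ⟶  IMII  (L0)  txn=BusRdX  M[L0]=40
step 12: P0: store L4 := 47  ⟶  MIII  (L4)  txn=BusRdX  M[L4]=80
step 13: P1: store L4 := 13  ⟶  IMII  (L4)  txn=BusRdX+Flush  M[L4]=47
step 14: P1: store L4 := 32  ⟶  IMII  (L4)  txn=∅  M[L4]=47
step 15: P3: load  L4  ⟶  ISIS  (L4)  txn=BusRd+Flush  M[L4]=32
step 16: P2: store L3 := 22  ⟶  IIMI  (L3)  txn=BusRdX  M[L3]=96
step 17: P3: load  L4  ⟶  ISIS  (L4)  txn=∅  M[L4]=32
step 18: P3: load  L2  ⟶  IIIS  (L2)  txn=BusRd  M[L2]=30
step 19: P3: load  L4  ⟶  ISIS  (L4)  txn=∅  M[L4]=32
step 20: P0: store L4 := 67  ⟶  MIII  (L4)  txn=BusRdX  M[L4]=32
step 21: P0: store L4 := 36  ⟶  MIII  (L4)  txn=∅  M[L4]=32
step 22: P1: store L4 := 1  ⟶  IMII  (L4)  txn=BusRdX+Flush  M[L4]=36
step 23: P1: store L4 := 14  ⟶  IMII  (L4)  txn=∅  M[L4]=36
step 24: P1: store L4 := 4  ⟶  IMII  (L4)  txn=∅  M[L4]=36
step 25: P0: load  L4  ⟶  SSII  (L4)  txn=BusRd+Flush  M[L4]=4
step 26: P0: load  L1  ⟶  SIIS  (L1)  txn=BusRd+Flush  M[L1]=50
step 27: P3: load  L4  ⟶  SSIS  (L4)  txn=BusRd  M[L4]=4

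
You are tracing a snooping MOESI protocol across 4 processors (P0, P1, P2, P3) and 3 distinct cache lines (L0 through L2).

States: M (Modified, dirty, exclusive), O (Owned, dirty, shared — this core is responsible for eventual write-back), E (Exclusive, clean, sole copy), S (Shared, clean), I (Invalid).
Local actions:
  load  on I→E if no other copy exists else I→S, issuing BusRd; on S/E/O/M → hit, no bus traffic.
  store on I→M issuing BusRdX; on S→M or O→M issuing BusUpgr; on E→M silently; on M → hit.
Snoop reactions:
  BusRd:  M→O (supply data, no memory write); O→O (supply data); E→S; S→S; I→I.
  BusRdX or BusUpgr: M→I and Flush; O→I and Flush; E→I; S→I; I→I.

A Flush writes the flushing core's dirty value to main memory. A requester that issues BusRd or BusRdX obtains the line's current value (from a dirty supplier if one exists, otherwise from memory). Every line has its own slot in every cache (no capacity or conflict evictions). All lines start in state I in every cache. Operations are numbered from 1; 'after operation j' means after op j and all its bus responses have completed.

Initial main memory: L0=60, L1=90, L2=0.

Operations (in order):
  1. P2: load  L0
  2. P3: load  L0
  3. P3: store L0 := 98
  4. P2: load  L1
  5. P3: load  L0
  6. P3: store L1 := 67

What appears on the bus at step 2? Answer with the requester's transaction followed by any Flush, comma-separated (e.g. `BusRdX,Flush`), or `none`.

bus = BusRd

[1] P2: load  L0 | P0:I, P1:I, P2:E(60), P3:I | bus: BusRd
[2] P3: load  L0 | P0:I, P1:I, P2:S(60), P3:S(60) | bus: BusRd
[3] P3: store L0 := 98 | P0:I, P1:I, P2:I, P3:M(98) | bus: BusUpgr
[4] P2: load  L1 | P0:I, P1:I, P2:E(90), P3:I | bus: BusRd
[5] P3: load  L0 | P0:I, P1:I, P2:I, P3:M(98) | bus: none
[6] P3: store L1 := 67 | P0:I, P1:I, P2:I, P3:M(67) | bus: BusRdX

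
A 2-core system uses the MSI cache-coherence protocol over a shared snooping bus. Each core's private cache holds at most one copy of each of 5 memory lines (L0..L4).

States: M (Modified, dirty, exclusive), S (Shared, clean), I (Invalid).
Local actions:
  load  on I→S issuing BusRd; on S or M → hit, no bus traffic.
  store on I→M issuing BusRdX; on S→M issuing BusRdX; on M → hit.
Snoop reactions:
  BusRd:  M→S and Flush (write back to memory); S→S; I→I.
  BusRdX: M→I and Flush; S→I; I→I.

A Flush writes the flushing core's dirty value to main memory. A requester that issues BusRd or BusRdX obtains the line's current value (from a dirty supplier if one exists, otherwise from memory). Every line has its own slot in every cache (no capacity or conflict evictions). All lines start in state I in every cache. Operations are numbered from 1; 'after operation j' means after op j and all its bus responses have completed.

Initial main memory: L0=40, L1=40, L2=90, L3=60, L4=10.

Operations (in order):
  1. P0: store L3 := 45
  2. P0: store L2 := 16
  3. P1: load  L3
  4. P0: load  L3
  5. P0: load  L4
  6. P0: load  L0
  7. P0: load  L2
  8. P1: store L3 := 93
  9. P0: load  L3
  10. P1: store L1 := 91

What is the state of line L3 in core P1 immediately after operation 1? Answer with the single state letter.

state = I

1. P0: store L3 := 45  bus=[BusRdX]  L3: P0=M P1=I  mem[L3]=60
2. P0: store L2 := 16  bus=[BusRdX]  L2: P0=M P1=I  mem[L2]=90
3. P1: load  L3  bus=[BusRd,Flush]  L3: P0=S P1=S  mem[L3]=45
4. P0: load  L3  bus=[-]  L3: P0=S P1=S  mem[L3]=45
5. P0: load  L4  bus=[BusRd]  L4: P0=S P1=I  mem[L4]=10
6. P0: load  L0  bus=[BusRd]  L0: P0=S P1=I  mem[L0]=40
7. P0: load  L2  bus=[-]  L2: P0=M P1=I  mem[L2]=90
8. P1: store L3 := 93  bus=[BusRdX]  L3: P0=I P1=M  mem[L3]=45
9. P0: load  L3  bus=[BusRd,Flush]  L3: P0=S P1=S  mem[L3]=93
10. P1: store L1 := 91  bus=[BusRdX]  L1: P0=I P1=M  mem[L1]=40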